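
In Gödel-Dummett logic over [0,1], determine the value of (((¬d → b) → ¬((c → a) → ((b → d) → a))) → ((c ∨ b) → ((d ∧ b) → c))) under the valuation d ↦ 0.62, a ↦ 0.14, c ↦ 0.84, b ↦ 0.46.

1.00

¬d: Gödel ¬ of 0.62 = 0 (operand ≠ 0)
(¬d → b): 0 ≤ 0.46, so result = 1
(c → a): 0.84 > 0.14, so result = 0.14
(b → d): 0.46 ≤ 0.62, so result = 1
((b → d) → a): 1 > 0.14, so result = 0.14
((c → a) → ((b → d) → a)): 0.14 ≤ 0.14, so result = 1
¬((c → a) → ((b → d) → a)): Gödel ¬ of 1 = 0 (operand ≠ 0)
((¬d → b) → ¬((c → a) → ((b → d) → a))): 1 > 0, so result = 0
(c ∨ b) = max(0.84, 0.46) = 0.84
(d ∧ b) = min(0.62, 0.46) = 0.46
((d ∧ b) → c): 0.46 ≤ 0.84, so result = 1
((c ∨ b) → ((d ∧ b) → c)): 0.84 ≤ 1, so result = 1
(((¬d → b) → ¬((c → a) → ((b → d) → a))) → ((c ∨ b) → ((d ∧ b) → c))): 0 ≤ 1, so result = 1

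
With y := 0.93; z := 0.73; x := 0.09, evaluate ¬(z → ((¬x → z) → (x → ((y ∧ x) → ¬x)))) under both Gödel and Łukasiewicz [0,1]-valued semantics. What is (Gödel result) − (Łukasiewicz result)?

1.00

Gödel evaluation:
  ¬x: Gödel ¬ of 0.09 = 0 (operand ≠ 0)
  (¬x → z): 0 ≤ 0.73, so result = 1
  (y ∧ x) = min(0.93, 0.09) = 0.09
  ¬x: Gödel ¬ of 0.09 = 0 (operand ≠ 0)
  ((y ∧ x) → ¬x): 0.09 > 0, so result = 0
  (x → ((y ∧ x) → ¬x)): 0.09 > 0, so result = 0
  ((¬x → z) → (x → ((y ∧ x) → ¬x))): 1 > 0, so result = 0
  (z → ((¬x → z) → (x → ((y ∧ x) → ¬x)))): 0.73 > 0, so result = 0
  ¬(z → ((¬x → z) → (x → ((y ∧ x) → ¬x)))): Gödel ¬ of 0 = 1 (operand is 0)
  Gödel value = 1
Łukasiewicz evaluation:
  ¬x: Łukasiewicz ¬ gives 1 − 0.09 = 0.91
  (¬x → z): min(1, 1 − 0.91 + 0.73) = 0.82
  (y ∧ x) = min(0.93, 0.09) = 0.09
  ¬x: Łukasiewicz ¬ gives 1 − 0.09 = 0.91
  ((y ∧ x) → ¬x): min(1, 1 − 0.09 + 0.91) = 1
  (x → ((y ∧ x) → ¬x)): min(1, 1 − 0.09 + 1) = 1
  ((¬x → z) → (x → ((y ∧ x) → ¬x))): min(1, 1 − 0.82 + 1) = 1
  (z → ((¬x → z) → (x → ((y ∧ x) → ¬x)))): min(1, 1 − 0.73 + 1) = 1
  ¬(z → ((¬x → z) → (x → ((y ∧ x) → ¬x)))): Łukasiewicz ¬ gives 1 − 1 = 0
  Łukasiewicz value = 0
Difference: 1 − 0 = 1.00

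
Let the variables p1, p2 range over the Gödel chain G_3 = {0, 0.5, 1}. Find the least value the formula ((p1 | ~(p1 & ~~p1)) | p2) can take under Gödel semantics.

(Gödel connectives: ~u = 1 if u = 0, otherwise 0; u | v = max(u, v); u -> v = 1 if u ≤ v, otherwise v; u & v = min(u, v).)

The minimum is attained at p1 = 0.5, p2 = 0:
  ~p1: Gödel ¬ of 0.5 = 0 (operand ≠ 0)
  ~~p1: Gödel ¬ of 0 = 1 (operand is 0)
  (p1 & ~~p1) = min(0.5, 1) = 0.5
  ~(p1 & ~~p1): Gödel ¬ of 0.5 = 0 (operand ≠ 0)
  (p1 | ~(p1 & ~~p1)) = max(0.5, 0) = 0.5
  ((p1 | ~(p1 & ~~p1)) | p2) = max(0.5, 0) = 0.5
Checking all 9 assignments confirms none give a value below 0.50.

0.50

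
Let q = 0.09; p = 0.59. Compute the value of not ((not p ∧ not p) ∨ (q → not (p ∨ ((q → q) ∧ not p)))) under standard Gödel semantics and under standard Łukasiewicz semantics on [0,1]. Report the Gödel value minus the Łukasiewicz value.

1.00

Gödel evaluation:
  not p: Gödel ¬ of 0.59 = 0 (operand ≠ 0)
  not p: Gödel ¬ of 0.59 = 0 (operand ≠ 0)
  (not p ∧ not p) = min(0, 0) = 0
  (q → q): 0.09 ≤ 0.09, so result = 1
  not p: Gödel ¬ of 0.59 = 0 (operand ≠ 0)
  ((q → q) ∧ not p) = min(1, 0) = 0
  (p ∨ ((q → q) ∧ not p)) = max(0.59, 0) = 0.59
  not (p ∨ ((q → q) ∧ not p)): Gödel ¬ of 0.59 = 0 (operand ≠ 0)
  (q → not (p ∨ ((q → q) ∧ not p))): 0.09 > 0, so result = 0
  ((not p ∧ not p) ∨ (q → not (p ∨ ((q → q) ∧ not p)))) = max(0, 0) = 0
  not ((not p ∧ not p) ∨ (q → not (p ∨ ((q → q) ∧ not p)))): Gödel ¬ of 0 = 1 (operand is 0)
  Gödel value = 1
Łukasiewicz evaluation:
  not p: Łukasiewicz ¬ gives 1 − 0.59 = 0.41
  not p: Łukasiewicz ¬ gives 1 − 0.59 = 0.41
  (not p ∧ not p) = min(0.41, 0.41) = 0.41
  (q → q): min(1, 1 − 0.09 + 0.09) = 1
  not p: Łukasiewicz ¬ gives 1 − 0.59 = 0.41
  ((q → q) ∧ not p) = min(1, 0.41) = 0.41
  (p ∨ ((q → q) ∧ not p)) = max(0.59, 0.41) = 0.59
  not (p ∨ ((q → q) ∧ not p)): Łukasiewicz ¬ gives 1 − 0.59 = 0.41
  (q → not (p ∨ ((q → q) ∧ not p))): min(1, 1 − 0.09 + 0.41) = 1
  ((not p ∧ not p) ∨ (q → not (p ∨ ((q → q) ∧ not p)))) = max(0.41, 1) = 1
  not ((not p ∧ not p) ∨ (q → not (p ∨ ((q → q) ∧ not p)))): Łukasiewicz ¬ gives 1 − 1 = 0
  Łukasiewicz value = 0
Difference: 1 − 0 = 1.00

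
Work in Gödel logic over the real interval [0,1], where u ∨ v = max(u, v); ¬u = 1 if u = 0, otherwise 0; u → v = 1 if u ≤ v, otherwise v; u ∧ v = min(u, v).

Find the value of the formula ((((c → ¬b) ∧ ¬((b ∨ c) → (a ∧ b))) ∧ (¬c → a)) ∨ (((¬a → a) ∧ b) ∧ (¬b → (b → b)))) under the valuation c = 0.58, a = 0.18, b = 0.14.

¬b: Gödel ¬ of 0.14 = 0 (operand ≠ 0)
(c → ¬b): 0.58 > 0, so result = 0
(b ∨ c) = max(0.14, 0.58) = 0.58
(a ∧ b) = min(0.18, 0.14) = 0.14
((b ∨ c) → (a ∧ b)): 0.58 > 0.14, so result = 0.14
¬((b ∨ c) → (a ∧ b)): Gödel ¬ of 0.14 = 0 (operand ≠ 0)
((c → ¬b) ∧ ¬((b ∨ c) → (a ∧ b))) = min(0, 0) = 0
¬c: Gödel ¬ of 0.58 = 0 (operand ≠ 0)
(¬c → a): 0 ≤ 0.18, so result = 1
(((c → ¬b) ∧ ¬((b ∨ c) → (a ∧ b))) ∧ (¬c → a)) = min(0, 1) = 0
¬a: Gödel ¬ of 0.18 = 0 (operand ≠ 0)
(¬a → a): 0 ≤ 0.18, so result = 1
((¬a → a) ∧ b) = min(1, 0.14) = 0.14
¬b: Gödel ¬ of 0.14 = 0 (operand ≠ 0)
(b → b): 0.14 ≤ 0.14, so result = 1
(¬b → (b → b)): 0 ≤ 1, so result = 1
(((¬a → a) ∧ b) ∧ (¬b → (b → b))) = min(0.14, 1) = 0.14
((((c → ¬b) ∧ ¬((b ∨ c) → (a ∧ b))) ∧ (¬c → a)) ∨ (((¬a → a) ∧ b) ∧ (¬b → (b → b)))) = max(0, 0.14) = 0.14

0.14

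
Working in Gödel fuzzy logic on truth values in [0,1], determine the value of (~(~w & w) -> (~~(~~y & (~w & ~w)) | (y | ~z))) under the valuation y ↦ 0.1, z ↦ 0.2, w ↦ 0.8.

~w: Gödel ¬ of 0.8 = 0 (operand ≠ 0)
(~w & w) = min(0, 0.8) = 0
~(~w & w): Gödel ¬ of 0 = 1 (operand is 0)
~y: Gödel ¬ of 0.1 = 0 (operand ≠ 0)
~~y: Gödel ¬ of 0 = 1 (operand is 0)
~w: Gödel ¬ of 0.8 = 0 (operand ≠ 0)
~w: Gödel ¬ of 0.8 = 0 (operand ≠ 0)
(~w & ~w) = min(0, 0) = 0
(~~y & (~w & ~w)) = min(1, 0) = 0
~(~~y & (~w & ~w)): Gödel ¬ of 0 = 1 (operand is 0)
~~(~~y & (~w & ~w)): Gödel ¬ of 1 = 0 (operand ≠ 0)
~z: Gödel ¬ of 0.2 = 0 (operand ≠ 0)
(y | ~z) = max(0.1, 0) = 0.1
(~~(~~y & (~w & ~w)) | (y | ~z)) = max(0, 0.1) = 0.1
(~(~w & w) -> (~~(~~y & (~w & ~w)) | (y | ~z))): 1 > 0.1, so result = 0.1

0.10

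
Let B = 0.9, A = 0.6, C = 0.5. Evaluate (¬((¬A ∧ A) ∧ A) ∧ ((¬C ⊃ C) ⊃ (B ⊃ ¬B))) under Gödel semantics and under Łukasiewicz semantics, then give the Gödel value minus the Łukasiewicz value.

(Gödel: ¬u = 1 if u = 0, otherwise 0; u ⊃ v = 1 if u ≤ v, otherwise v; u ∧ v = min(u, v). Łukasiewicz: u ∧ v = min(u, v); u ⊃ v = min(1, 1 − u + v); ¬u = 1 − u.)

-0.20

Gödel evaluation:
  ¬A: Gödel ¬ of 0.6 = 0 (operand ≠ 0)
  (¬A ∧ A) = min(0, 0.6) = 0
  ((¬A ∧ A) ∧ A) = min(0, 0.6) = 0
  ¬((¬A ∧ A) ∧ A): Gödel ¬ of 0 = 1 (operand is 0)
  ¬C: Gödel ¬ of 0.5 = 0 (operand ≠ 0)
  (¬C ⊃ C): 0 ≤ 0.5, so result = 1
  ¬B: Gödel ¬ of 0.9 = 0 (operand ≠ 0)
  (B ⊃ ¬B): 0.9 > 0, so result = 0
  ((¬C ⊃ C) ⊃ (B ⊃ ¬B)): 1 > 0, so result = 0
  (¬((¬A ∧ A) ∧ A) ∧ ((¬C ⊃ C) ⊃ (B ⊃ ¬B))) = min(1, 0) = 0
  Gödel value = 0
Łukasiewicz evaluation:
  ¬A: Łukasiewicz ¬ gives 1 − 0.6 = 0.4
  (¬A ∧ A) = min(0.4, 0.6) = 0.4
  ((¬A ∧ A) ∧ A) = min(0.4, 0.6) = 0.4
  ¬((¬A ∧ A) ∧ A): Łukasiewicz ¬ gives 1 − 0.4 = 0.6
  ¬C: Łukasiewicz ¬ gives 1 − 0.5 = 0.5
  (¬C ⊃ C): min(1, 1 − 0.5 + 0.5) = 1
  ¬B: Łukasiewicz ¬ gives 1 − 0.9 = 0.1
  (B ⊃ ¬B): min(1, 1 − 0.9 + 0.1) = 0.2
  ((¬C ⊃ C) ⊃ (B ⊃ ¬B)): min(1, 1 − 1 + 0.2) = 0.2
  (¬((¬A ∧ A) ∧ A) ∧ ((¬C ⊃ C) ⊃ (B ⊃ ¬B))) = min(0.6, 0.2) = 0.2
  Łukasiewicz value = 0.2
Difference: 0 − 0.2 = -0.20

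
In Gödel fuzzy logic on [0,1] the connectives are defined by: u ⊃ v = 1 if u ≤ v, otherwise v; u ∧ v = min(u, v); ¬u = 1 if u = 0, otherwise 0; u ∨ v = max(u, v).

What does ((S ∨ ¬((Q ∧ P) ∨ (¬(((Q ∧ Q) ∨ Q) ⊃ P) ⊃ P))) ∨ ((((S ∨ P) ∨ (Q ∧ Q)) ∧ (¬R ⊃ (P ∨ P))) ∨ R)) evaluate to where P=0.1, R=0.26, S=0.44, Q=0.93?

(Q ∧ P) = min(0.93, 0.1) = 0.1
(Q ∧ Q) = min(0.93, 0.93) = 0.93
((Q ∧ Q) ∨ Q) = max(0.93, 0.93) = 0.93
(((Q ∧ Q) ∨ Q) ⊃ P): 0.93 > 0.1, so result = 0.1
¬(((Q ∧ Q) ∨ Q) ⊃ P): Gödel ¬ of 0.1 = 0 (operand ≠ 0)
(¬(((Q ∧ Q) ∨ Q) ⊃ P) ⊃ P): 0 ≤ 0.1, so result = 1
((Q ∧ P) ∨ (¬(((Q ∧ Q) ∨ Q) ⊃ P) ⊃ P)) = max(0.1, 1) = 1
¬((Q ∧ P) ∨ (¬(((Q ∧ Q) ∨ Q) ⊃ P) ⊃ P)): Gödel ¬ of 1 = 0 (operand ≠ 0)
(S ∨ ¬((Q ∧ P) ∨ (¬(((Q ∧ Q) ∨ Q) ⊃ P) ⊃ P))) = max(0.44, 0) = 0.44
(S ∨ P) = max(0.44, 0.1) = 0.44
(Q ∧ Q) = min(0.93, 0.93) = 0.93
((S ∨ P) ∨ (Q ∧ Q)) = max(0.44, 0.93) = 0.93
¬R: Gödel ¬ of 0.26 = 0 (operand ≠ 0)
(P ∨ P) = max(0.1, 0.1) = 0.1
(¬R ⊃ (P ∨ P)): 0 ≤ 0.1, so result = 1
(((S ∨ P) ∨ (Q ∧ Q)) ∧ (¬R ⊃ (P ∨ P))) = min(0.93, 1) = 0.93
((((S ∨ P) ∨ (Q ∧ Q)) ∧ (¬R ⊃ (P ∨ P))) ∨ R) = max(0.93, 0.26) = 0.93
((S ∨ ¬((Q ∧ P) ∨ (¬(((Q ∧ Q) ∨ Q) ⊃ P) ⊃ P))) ∨ ((((S ∨ P) ∨ (Q ∧ Q)) ∧ (¬R ⊃ (P ∨ P))) ∨ R)) = max(0.44, 0.93) = 0.93

0.93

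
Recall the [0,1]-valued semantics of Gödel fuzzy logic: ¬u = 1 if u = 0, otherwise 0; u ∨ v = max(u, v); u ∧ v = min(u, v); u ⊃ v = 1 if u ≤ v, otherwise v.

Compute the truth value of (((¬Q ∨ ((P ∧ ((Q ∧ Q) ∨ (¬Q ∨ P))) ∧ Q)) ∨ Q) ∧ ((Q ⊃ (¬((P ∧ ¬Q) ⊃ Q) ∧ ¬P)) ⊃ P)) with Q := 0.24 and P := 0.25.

0.24

¬Q: Gödel ¬ of 0.24 = 0 (operand ≠ 0)
(Q ∧ Q) = min(0.24, 0.24) = 0.24
¬Q: Gödel ¬ of 0.24 = 0 (operand ≠ 0)
(¬Q ∨ P) = max(0, 0.25) = 0.25
((Q ∧ Q) ∨ (¬Q ∨ P)) = max(0.24, 0.25) = 0.25
(P ∧ ((Q ∧ Q) ∨ (¬Q ∨ P))) = min(0.25, 0.25) = 0.25
((P ∧ ((Q ∧ Q) ∨ (¬Q ∨ P))) ∧ Q) = min(0.25, 0.24) = 0.24
(¬Q ∨ ((P ∧ ((Q ∧ Q) ∨ (¬Q ∨ P))) ∧ Q)) = max(0, 0.24) = 0.24
((¬Q ∨ ((P ∧ ((Q ∧ Q) ∨ (¬Q ∨ P))) ∧ Q)) ∨ Q) = max(0.24, 0.24) = 0.24
¬Q: Gödel ¬ of 0.24 = 0 (operand ≠ 0)
(P ∧ ¬Q) = min(0.25, 0) = 0
((P ∧ ¬Q) ⊃ Q): 0 ≤ 0.24, so result = 1
¬((P ∧ ¬Q) ⊃ Q): Gödel ¬ of 1 = 0 (operand ≠ 0)
¬P: Gödel ¬ of 0.25 = 0 (operand ≠ 0)
(¬((P ∧ ¬Q) ⊃ Q) ∧ ¬P) = min(0, 0) = 0
(Q ⊃ (¬((P ∧ ¬Q) ⊃ Q) ∧ ¬P)): 0.24 > 0, so result = 0
((Q ⊃ (¬((P ∧ ¬Q) ⊃ Q) ∧ ¬P)) ⊃ P): 0 ≤ 0.25, so result = 1
(((¬Q ∨ ((P ∧ ((Q ∧ Q) ∨ (¬Q ∨ P))) ∧ Q)) ∨ Q) ∧ ((Q ⊃ (¬((P ∧ ¬Q) ⊃ Q) ∧ ¬P)) ⊃ P)) = min(0.24, 1) = 0.24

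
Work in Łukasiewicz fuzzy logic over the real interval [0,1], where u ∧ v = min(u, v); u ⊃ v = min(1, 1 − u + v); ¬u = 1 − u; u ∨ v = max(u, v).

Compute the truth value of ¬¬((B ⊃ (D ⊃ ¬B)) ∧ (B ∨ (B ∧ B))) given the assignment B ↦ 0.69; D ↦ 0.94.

0.68

¬B: Łukasiewicz ¬ gives 1 − 0.69 = 0.31
(D ⊃ ¬B): min(1, 1 − 0.94 + 0.31) = 0.37
(B ⊃ (D ⊃ ¬B)): min(1, 1 − 0.69 + 0.37) = 0.68
(B ∧ B) = min(0.69, 0.69) = 0.69
(B ∨ (B ∧ B)) = max(0.69, 0.69) = 0.69
((B ⊃ (D ⊃ ¬B)) ∧ (B ∨ (B ∧ B))) = min(0.68, 0.69) = 0.68
¬((B ⊃ (D ⊃ ¬B)) ∧ (B ∨ (B ∧ B))): Łukasiewicz ¬ gives 1 − 0.68 = 0.32
¬¬((B ⊃ (D ⊃ ¬B)) ∧ (B ∨ (B ∧ B))): Łukasiewicz ¬ gives 1 − 0.32 = 0.68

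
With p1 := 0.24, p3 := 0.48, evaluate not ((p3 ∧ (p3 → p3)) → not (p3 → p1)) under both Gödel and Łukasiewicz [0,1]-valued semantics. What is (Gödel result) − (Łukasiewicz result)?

Gödel evaluation:
  (p3 → p3): 0.48 ≤ 0.48, so result = 1
  (p3 ∧ (p3 → p3)) = min(0.48, 1) = 0.48
  (p3 → p1): 0.48 > 0.24, so result = 0.24
  not (p3 → p1): Gödel ¬ of 0.24 = 0 (operand ≠ 0)
  ((p3 ∧ (p3 → p3)) → not (p3 → p1)): 0.48 > 0, so result = 0
  not ((p3 ∧ (p3 → p3)) → not (p3 → p1)): Gödel ¬ of 0 = 1 (operand is 0)
  Gödel value = 1
Łukasiewicz evaluation:
  (p3 → p3): min(1, 1 − 0.48 + 0.48) = 1
  (p3 ∧ (p3 → p3)) = min(0.48, 1) = 0.48
  (p3 → p1): min(1, 1 − 0.48 + 0.24) = 0.76
  not (p3 → p1): Łukasiewicz ¬ gives 1 − 0.76 = 0.24
  ((p3 ∧ (p3 → p3)) → not (p3 → p1)): min(1, 1 − 0.48 + 0.24) = 0.76
  not ((p3 ∧ (p3 → p3)) → not (p3 → p1)): Łukasiewicz ¬ gives 1 − 0.76 = 0.24
  Łukasiewicz value = 0.24
Difference: 1 − 0.24 = 0.76

0.76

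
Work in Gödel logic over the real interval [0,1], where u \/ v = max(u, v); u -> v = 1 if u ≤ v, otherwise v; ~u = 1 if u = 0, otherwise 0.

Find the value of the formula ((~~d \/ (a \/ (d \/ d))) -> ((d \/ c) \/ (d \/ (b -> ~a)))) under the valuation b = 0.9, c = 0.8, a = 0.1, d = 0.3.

0.80

~d: Gödel ¬ of 0.3 = 0 (operand ≠ 0)
~~d: Gödel ¬ of 0 = 1 (operand is 0)
(d \/ d) = max(0.3, 0.3) = 0.3
(a \/ (d \/ d)) = max(0.1, 0.3) = 0.3
(~~d \/ (a \/ (d \/ d))) = max(1, 0.3) = 1
(d \/ c) = max(0.3, 0.8) = 0.8
~a: Gödel ¬ of 0.1 = 0 (operand ≠ 0)
(b -> ~a): 0.9 > 0, so result = 0
(d \/ (b -> ~a)) = max(0.3, 0) = 0.3
((d \/ c) \/ (d \/ (b -> ~a))) = max(0.8, 0.3) = 0.8
((~~d \/ (a \/ (d \/ d))) -> ((d \/ c) \/ (d \/ (b -> ~a)))): 1 > 0.8, so result = 0.8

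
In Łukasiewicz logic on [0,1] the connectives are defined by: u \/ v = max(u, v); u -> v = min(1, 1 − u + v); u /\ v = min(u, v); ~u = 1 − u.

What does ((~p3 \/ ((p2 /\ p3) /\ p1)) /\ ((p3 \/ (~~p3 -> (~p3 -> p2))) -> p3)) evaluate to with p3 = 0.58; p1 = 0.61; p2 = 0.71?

~p3: Łukasiewicz ¬ gives 1 − 0.58 = 0.42
(p2 /\ p3) = min(0.71, 0.58) = 0.58
((p2 /\ p3) /\ p1) = min(0.58, 0.61) = 0.58
(~p3 \/ ((p2 /\ p3) /\ p1)) = max(0.42, 0.58) = 0.58
~p3: Łukasiewicz ¬ gives 1 − 0.58 = 0.42
~~p3: Łukasiewicz ¬ gives 1 − 0.42 = 0.58
~p3: Łukasiewicz ¬ gives 1 − 0.58 = 0.42
(~p3 -> p2): min(1, 1 − 0.42 + 0.71) = 1
(~~p3 -> (~p3 -> p2)): min(1, 1 − 0.58 + 1) = 1
(p3 \/ (~~p3 -> (~p3 -> p2))) = max(0.58, 1) = 1
((p3 \/ (~~p3 -> (~p3 -> p2))) -> p3): min(1, 1 − 1 + 0.58) = 0.58
((~p3 \/ ((p2 /\ p3) /\ p1)) /\ ((p3 \/ (~~p3 -> (~p3 -> p2))) -> p3)) = min(0.58, 0.58) = 0.58

0.58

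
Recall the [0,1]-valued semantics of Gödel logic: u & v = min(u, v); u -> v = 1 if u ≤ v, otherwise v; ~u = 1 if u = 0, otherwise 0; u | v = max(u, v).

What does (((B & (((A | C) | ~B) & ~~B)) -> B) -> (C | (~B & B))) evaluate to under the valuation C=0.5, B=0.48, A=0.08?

0.50

(A | C) = max(0.08, 0.5) = 0.5
~B: Gödel ¬ of 0.48 = 0 (operand ≠ 0)
((A | C) | ~B) = max(0.5, 0) = 0.5
~B: Gödel ¬ of 0.48 = 0 (operand ≠ 0)
~~B: Gödel ¬ of 0 = 1 (operand is 0)
(((A | C) | ~B) & ~~B) = min(0.5, 1) = 0.5
(B & (((A | C) | ~B) & ~~B)) = min(0.48, 0.5) = 0.48
((B & (((A | C) | ~B) & ~~B)) -> B): 0.48 ≤ 0.48, so result = 1
~B: Gödel ¬ of 0.48 = 0 (operand ≠ 0)
(~B & B) = min(0, 0.48) = 0
(C | (~B & B)) = max(0.5, 0) = 0.5
(((B & (((A | C) | ~B) & ~~B)) -> B) -> (C | (~B & B))): 1 > 0.5, so result = 0.5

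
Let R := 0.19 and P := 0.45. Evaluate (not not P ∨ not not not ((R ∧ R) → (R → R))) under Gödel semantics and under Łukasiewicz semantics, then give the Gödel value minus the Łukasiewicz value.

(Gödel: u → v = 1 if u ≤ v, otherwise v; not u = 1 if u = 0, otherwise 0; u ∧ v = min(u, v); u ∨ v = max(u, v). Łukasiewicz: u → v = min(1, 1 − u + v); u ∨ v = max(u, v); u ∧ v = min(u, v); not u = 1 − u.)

0.55

Gödel evaluation:
  not P: Gödel ¬ of 0.45 = 0 (operand ≠ 0)
  not not P: Gödel ¬ of 0 = 1 (operand is 0)
  (R ∧ R) = min(0.19, 0.19) = 0.19
  (R → R): 0.19 ≤ 0.19, so result = 1
  ((R ∧ R) → (R → R)): 0.19 ≤ 1, so result = 1
  not ((R ∧ R) → (R → R)): Gödel ¬ of 1 = 0 (operand ≠ 0)
  not not ((R ∧ R) → (R → R)): Gödel ¬ of 0 = 1 (operand is 0)
  not not not ((R ∧ R) → (R → R)): Gödel ¬ of 1 = 0 (operand ≠ 0)
  (not not P ∨ not not not ((R ∧ R) → (R → R))) = max(1, 0) = 1
  Gödel value = 1
Łukasiewicz evaluation:
  not P: Łukasiewicz ¬ gives 1 − 0.45 = 0.55
  not not P: Łukasiewicz ¬ gives 1 − 0.55 = 0.45
  (R ∧ R) = min(0.19, 0.19) = 0.19
  (R → R): min(1, 1 − 0.19 + 0.19) = 1
  ((R ∧ R) → (R → R)): min(1, 1 − 0.19 + 1) = 1
  not ((R ∧ R) → (R → R)): Łukasiewicz ¬ gives 1 − 1 = 0
  not not ((R ∧ R) → (R → R)): Łukasiewicz ¬ gives 1 − 0 = 1
  not not not ((R ∧ R) → (R → R)): Łukasiewicz ¬ gives 1 − 1 = 0
  (not not P ∨ not not not ((R ∧ R) → (R → R))) = max(0.45, 0) = 0.45
  Łukasiewicz value = 0.45
Difference: 1 − 0.45 = 0.55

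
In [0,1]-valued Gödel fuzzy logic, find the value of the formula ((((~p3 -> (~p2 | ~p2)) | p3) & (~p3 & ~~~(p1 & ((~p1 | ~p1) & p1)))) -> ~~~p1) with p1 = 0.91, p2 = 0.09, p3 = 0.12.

~p3: Gödel ¬ of 0.12 = 0 (operand ≠ 0)
~p2: Gödel ¬ of 0.09 = 0 (operand ≠ 0)
~p2: Gödel ¬ of 0.09 = 0 (operand ≠ 0)
(~p2 | ~p2) = max(0, 0) = 0
(~p3 -> (~p2 | ~p2)): 0 ≤ 0, so result = 1
((~p3 -> (~p2 | ~p2)) | p3) = max(1, 0.12) = 1
~p3: Gödel ¬ of 0.12 = 0 (operand ≠ 0)
~p1: Gödel ¬ of 0.91 = 0 (operand ≠ 0)
~p1: Gödel ¬ of 0.91 = 0 (operand ≠ 0)
(~p1 | ~p1) = max(0, 0) = 0
((~p1 | ~p1) & p1) = min(0, 0.91) = 0
(p1 & ((~p1 | ~p1) & p1)) = min(0.91, 0) = 0
~(p1 & ((~p1 | ~p1) & p1)): Gödel ¬ of 0 = 1 (operand is 0)
~~(p1 & ((~p1 | ~p1) & p1)): Gödel ¬ of 1 = 0 (operand ≠ 0)
~~~(p1 & ((~p1 | ~p1) & p1)): Gödel ¬ of 0 = 1 (operand is 0)
(~p3 & ~~~(p1 & ((~p1 | ~p1) & p1))) = min(0, 1) = 0
(((~p3 -> (~p2 | ~p2)) | p3) & (~p3 & ~~~(p1 & ((~p1 | ~p1) & p1)))) = min(1, 0) = 0
~p1: Gödel ¬ of 0.91 = 0 (operand ≠ 0)
~~p1: Gödel ¬ of 0 = 1 (operand is 0)
~~~p1: Gödel ¬ of 1 = 0 (operand ≠ 0)
((((~p3 -> (~p2 | ~p2)) | p3) & (~p3 & ~~~(p1 & ((~p1 | ~p1) & p1)))) -> ~~~p1): 0 ≤ 0, so result = 1

1.00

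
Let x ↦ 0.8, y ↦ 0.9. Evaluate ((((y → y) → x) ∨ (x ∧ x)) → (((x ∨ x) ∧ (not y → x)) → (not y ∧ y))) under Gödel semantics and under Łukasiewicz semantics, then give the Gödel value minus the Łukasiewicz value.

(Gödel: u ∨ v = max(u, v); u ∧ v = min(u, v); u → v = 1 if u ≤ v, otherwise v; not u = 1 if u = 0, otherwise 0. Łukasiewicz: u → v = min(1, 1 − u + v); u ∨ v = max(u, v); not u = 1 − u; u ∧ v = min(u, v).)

Gödel evaluation:
  (y → y): 0.9 ≤ 0.9, so result = 1
  ((y → y) → x): 1 > 0.8, so result = 0.8
  (x ∧ x) = min(0.8, 0.8) = 0.8
  (((y → y) → x) ∨ (x ∧ x)) = max(0.8, 0.8) = 0.8
  (x ∨ x) = max(0.8, 0.8) = 0.8
  not y: Gödel ¬ of 0.9 = 0 (operand ≠ 0)
  (not y → x): 0 ≤ 0.8, so result = 1
  ((x ∨ x) ∧ (not y → x)) = min(0.8, 1) = 0.8
  not y: Gödel ¬ of 0.9 = 0 (operand ≠ 0)
  (not y ∧ y) = min(0, 0.9) = 0
  (((x ∨ x) ∧ (not y → x)) → (not y ∧ y)): 0.8 > 0, so result = 0
  ((((y → y) → x) ∨ (x ∧ x)) → (((x ∨ x) ∧ (not y → x)) → (not y ∧ y))): 0.8 > 0, so result = 0
  Gödel value = 0
Łukasiewicz evaluation:
  (y → y): min(1, 1 − 0.9 + 0.9) = 1
  ((y → y) → x): min(1, 1 − 1 + 0.8) = 0.8
  (x ∧ x) = min(0.8, 0.8) = 0.8
  (((y → y) → x) ∨ (x ∧ x)) = max(0.8, 0.8) = 0.8
  (x ∨ x) = max(0.8, 0.8) = 0.8
  not y: Łukasiewicz ¬ gives 1 − 0.9 = 0.1
  (not y → x): min(1, 1 − 0.1 + 0.8) = 1
  ((x ∨ x) ∧ (not y → x)) = min(0.8, 1) = 0.8
  not y: Łukasiewicz ¬ gives 1 − 0.9 = 0.1
  (not y ∧ y) = min(0.1, 0.9) = 0.1
  (((x ∨ x) ∧ (not y → x)) → (not y ∧ y)): min(1, 1 − 0.8 + 0.1) = 0.3
  ((((y → y) → x) ∨ (x ∧ x)) → (((x ∨ x) ∧ (not y → x)) → (not y ∧ y))): min(1, 1 − 0.8 + 0.3) = 0.5
  Łukasiewicz value = 0.5
Difference: 0 − 0.5 = -0.50

-0.50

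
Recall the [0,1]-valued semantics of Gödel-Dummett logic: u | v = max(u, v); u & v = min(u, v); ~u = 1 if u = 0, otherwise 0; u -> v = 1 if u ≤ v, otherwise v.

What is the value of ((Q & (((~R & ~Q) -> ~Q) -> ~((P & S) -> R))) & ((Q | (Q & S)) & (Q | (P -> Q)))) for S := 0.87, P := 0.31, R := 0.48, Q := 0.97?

0.00

~R: Gödel ¬ of 0.48 = 0 (operand ≠ 0)
~Q: Gödel ¬ of 0.97 = 0 (operand ≠ 0)
(~R & ~Q) = min(0, 0) = 0
~Q: Gödel ¬ of 0.97 = 0 (operand ≠ 0)
((~R & ~Q) -> ~Q): 0 ≤ 0, so result = 1
(P & S) = min(0.31, 0.87) = 0.31
((P & S) -> R): 0.31 ≤ 0.48, so result = 1
~((P & S) -> R): Gödel ¬ of 1 = 0 (operand ≠ 0)
(((~R & ~Q) -> ~Q) -> ~((P & S) -> R)): 1 > 0, so result = 0
(Q & (((~R & ~Q) -> ~Q) -> ~((P & S) -> R))) = min(0.97, 0) = 0
(Q & S) = min(0.97, 0.87) = 0.87
(Q | (Q & S)) = max(0.97, 0.87) = 0.97
(P -> Q): 0.31 ≤ 0.97, so result = 1
(Q | (P -> Q)) = max(0.97, 1) = 1
((Q | (Q & S)) & (Q | (P -> Q))) = min(0.97, 1) = 0.97
((Q & (((~R & ~Q) -> ~Q) -> ~((P & S) -> R))) & ((Q | (Q & S)) & (Q | (P -> Q)))) = min(0, 0.97) = 0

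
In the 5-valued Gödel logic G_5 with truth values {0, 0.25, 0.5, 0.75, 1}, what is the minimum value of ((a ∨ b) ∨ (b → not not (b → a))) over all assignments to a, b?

0.25

The minimum is attained at a = 0, b = 0.25:
  (a ∨ b) = max(0, 0.25) = 0.25
  (b → a): 0.25 > 0, so result = 0
  not (b → a): Gödel ¬ of 0 = 1 (operand is 0)
  not not (b → a): Gödel ¬ of 1 = 0 (operand ≠ 0)
  (b → not not (b → a)): 0.25 > 0, so result = 0
  ((a ∨ b) ∨ (b → not not (b → a))) = max(0.25, 0) = 0.25
Checking all 25 assignments confirms none give a value below 0.25.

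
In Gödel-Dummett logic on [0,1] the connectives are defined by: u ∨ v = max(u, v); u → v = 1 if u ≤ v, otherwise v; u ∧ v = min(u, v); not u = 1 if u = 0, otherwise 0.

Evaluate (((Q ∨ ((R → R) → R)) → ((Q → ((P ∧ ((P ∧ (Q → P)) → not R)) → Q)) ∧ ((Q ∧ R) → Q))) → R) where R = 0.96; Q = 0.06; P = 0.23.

(R → R): 0.96 ≤ 0.96, so result = 1
((R → R) → R): 1 > 0.96, so result = 0.96
(Q ∨ ((R → R) → R)) = max(0.06, 0.96) = 0.96
(Q → P): 0.06 ≤ 0.23, so result = 1
(P ∧ (Q → P)) = min(0.23, 1) = 0.23
not R: Gödel ¬ of 0.96 = 0 (operand ≠ 0)
((P ∧ (Q → P)) → not R): 0.23 > 0, so result = 0
(P ∧ ((P ∧ (Q → P)) → not R)) = min(0.23, 0) = 0
((P ∧ ((P ∧ (Q → P)) → not R)) → Q): 0 ≤ 0.06, so result = 1
(Q → ((P ∧ ((P ∧ (Q → P)) → not R)) → Q)): 0.06 ≤ 1, so result = 1
(Q ∧ R) = min(0.06, 0.96) = 0.06
((Q ∧ R) → Q): 0.06 ≤ 0.06, so result = 1
((Q → ((P ∧ ((P ∧ (Q → P)) → not R)) → Q)) ∧ ((Q ∧ R) → Q)) = min(1, 1) = 1
((Q ∨ ((R → R) → R)) → ((Q → ((P ∧ ((P ∧ (Q → P)) → not R)) → Q)) ∧ ((Q ∧ R) → Q))): 0.96 ≤ 1, so result = 1
(((Q ∨ ((R → R) → R)) → ((Q → ((P ∧ ((P ∧ (Q → P)) → not R)) → Q)) ∧ ((Q ∧ R) → Q))) → R): 1 > 0.96, so result = 0.96

0.96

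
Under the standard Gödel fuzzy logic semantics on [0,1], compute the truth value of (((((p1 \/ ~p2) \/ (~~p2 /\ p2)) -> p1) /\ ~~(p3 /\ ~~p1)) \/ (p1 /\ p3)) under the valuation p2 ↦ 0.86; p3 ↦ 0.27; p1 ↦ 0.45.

0.45

~p2: Gödel ¬ of 0.86 = 0 (operand ≠ 0)
(p1 \/ ~p2) = max(0.45, 0) = 0.45
~p2: Gödel ¬ of 0.86 = 0 (operand ≠ 0)
~~p2: Gödel ¬ of 0 = 1 (operand is 0)
(~~p2 /\ p2) = min(1, 0.86) = 0.86
((p1 \/ ~p2) \/ (~~p2 /\ p2)) = max(0.45, 0.86) = 0.86
(((p1 \/ ~p2) \/ (~~p2 /\ p2)) -> p1): 0.86 > 0.45, so result = 0.45
~p1: Gödel ¬ of 0.45 = 0 (operand ≠ 0)
~~p1: Gödel ¬ of 0 = 1 (operand is 0)
(p3 /\ ~~p1) = min(0.27, 1) = 0.27
~(p3 /\ ~~p1): Gödel ¬ of 0.27 = 0 (operand ≠ 0)
~~(p3 /\ ~~p1): Gödel ¬ of 0 = 1 (operand is 0)
((((p1 \/ ~p2) \/ (~~p2 /\ p2)) -> p1) /\ ~~(p3 /\ ~~p1)) = min(0.45, 1) = 0.45
(p1 /\ p3) = min(0.45, 0.27) = 0.27
(((((p1 \/ ~p2) \/ (~~p2 /\ p2)) -> p1) /\ ~~(p3 /\ ~~p1)) \/ (p1 /\ p3)) = max(0.45, 0.27) = 0.45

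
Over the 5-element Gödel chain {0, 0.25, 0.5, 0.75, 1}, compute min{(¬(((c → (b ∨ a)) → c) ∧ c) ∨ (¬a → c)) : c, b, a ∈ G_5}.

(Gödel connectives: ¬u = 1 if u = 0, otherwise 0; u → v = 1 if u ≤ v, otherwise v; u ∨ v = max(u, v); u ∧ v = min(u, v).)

The minimum is attained at c = 0.25, b = 0, a = 0:
  (b ∨ a) = max(0, 0) = 0
  (c → (b ∨ a)): 0.25 > 0, so result = 0
  ((c → (b ∨ a)) → c): 0 ≤ 0.25, so result = 1
  (((c → (b ∨ a)) → c) ∧ c) = min(1, 0.25) = 0.25
  ¬(((c → (b ∨ a)) → c) ∧ c): Gödel ¬ of 0.25 = 0 (operand ≠ 0)
  ¬a: Gödel ¬ of 0 = 1 (operand is 0)
  (¬a → c): 1 > 0.25, so result = 0.25
  (¬(((c → (b ∨ a)) → c) ∧ c) ∨ (¬a → c)) = max(0, 0.25) = 0.25
Checking all 125 assignments confirms none give a value below 0.25.

0.25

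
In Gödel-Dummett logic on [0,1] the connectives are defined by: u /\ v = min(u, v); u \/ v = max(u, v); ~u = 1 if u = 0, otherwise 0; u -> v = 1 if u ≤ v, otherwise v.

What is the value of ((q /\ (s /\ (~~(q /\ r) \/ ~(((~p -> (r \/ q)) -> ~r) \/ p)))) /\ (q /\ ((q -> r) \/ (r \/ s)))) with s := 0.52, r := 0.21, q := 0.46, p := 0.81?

0.46

(q /\ r) = min(0.46, 0.21) = 0.21
~(q /\ r): Gödel ¬ of 0.21 = 0 (operand ≠ 0)
~~(q /\ r): Gödel ¬ of 0 = 1 (operand is 0)
~p: Gödel ¬ of 0.81 = 0 (operand ≠ 0)
(r \/ q) = max(0.21, 0.46) = 0.46
(~p -> (r \/ q)): 0 ≤ 0.46, so result = 1
~r: Gödel ¬ of 0.21 = 0 (operand ≠ 0)
((~p -> (r \/ q)) -> ~r): 1 > 0, so result = 0
(((~p -> (r \/ q)) -> ~r) \/ p) = max(0, 0.81) = 0.81
~(((~p -> (r \/ q)) -> ~r) \/ p): Gödel ¬ of 0.81 = 0 (operand ≠ 0)
(~~(q /\ r) \/ ~(((~p -> (r \/ q)) -> ~r) \/ p)) = max(1, 0) = 1
(s /\ (~~(q /\ r) \/ ~(((~p -> (r \/ q)) -> ~r) \/ p))) = min(0.52, 1) = 0.52
(q /\ (s /\ (~~(q /\ r) \/ ~(((~p -> (r \/ q)) -> ~r) \/ p)))) = min(0.46, 0.52) = 0.46
(q -> r): 0.46 > 0.21, so result = 0.21
(r \/ s) = max(0.21, 0.52) = 0.52
((q -> r) \/ (r \/ s)) = max(0.21, 0.52) = 0.52
(q /\ ((q -> r) \/ (r \/ s))) = min(0.46, 0.52) = 0.46
((q /\ (s /\ (~~(q /\ r) \/ ~(((~p -> (r \/ q)) -> ~r) \/ p)))) /\ (q /\ ((q -> r) \/ (r \/ s)))) = min(0.46, 0.46) = 0.46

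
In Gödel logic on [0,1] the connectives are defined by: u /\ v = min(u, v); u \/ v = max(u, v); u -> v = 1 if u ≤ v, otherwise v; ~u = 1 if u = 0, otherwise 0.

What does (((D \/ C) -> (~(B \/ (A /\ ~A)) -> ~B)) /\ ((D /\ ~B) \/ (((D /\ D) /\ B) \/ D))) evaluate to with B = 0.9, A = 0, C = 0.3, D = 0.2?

0.20

(D \/ C) = max(0.2, 0.3) = 0.3
~A: Gödel ¬ of 0 = 1 (operand is 0)
(A /\ ~A) = min(0, 1) = 0
(B \/ (A /\ ~A)) = max(0.9, 0) = 0.9
~(B \/ (A /\ ~A)): Gödel ¬ of 0.9 = 0 (operand ≠ 0)
~B: Gödel ¬ of 0.9 = 0 (operand ≠ 0)
(~(B \/ (A /\ ~A)) -> ~B): 0 ≤ 0, so result = 1
((D \/ C) -> (~(B \/ (A /\ ~A)) -> ~B)): 0.3 ≤ 1, so result = 1
~B: Gödel ¬ of 0.9 = 0 (operand ≠ 0)
(D /\ ~B) = min(0.2, 0) = 0
(D /\ D) = min(0.2, 0.2) = 0.2
((D /\ D) /\ B) = min(0.2, 0.9) = 0.2
(((D /\ D) /\ B) \/ D) = max(0.2, 0.2) = 0.2
((D /\ ~B) \/ (((D /\ D) /\ B) \/ D)) = max(0, 0.2) = 0.2
(((D \/ C) -> (~(B \/ (A /\ ~A)) -> ~B)) /\ ((D /\ ~B) \/ (((D /\ D) /\ B) \/ D))) = min(1, 0.2) = 0.2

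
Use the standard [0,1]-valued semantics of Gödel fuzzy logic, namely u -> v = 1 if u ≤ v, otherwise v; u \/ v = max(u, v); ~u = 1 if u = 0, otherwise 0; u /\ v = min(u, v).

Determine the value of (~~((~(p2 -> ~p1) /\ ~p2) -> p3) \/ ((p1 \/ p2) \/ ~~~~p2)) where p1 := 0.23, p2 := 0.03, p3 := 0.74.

1.00

~p1: Gödel ¬ of 0.23 = 0 (operand ≠ 0)
(p2 -> ~p1): 0.03 > 0, so result = 0
~(p2 -> ~p1): Gödel ¬ of 0 = 1 (operand is 0)
~p2: Gödel ¬ of 0.03 = 0 (operand ≠ 0)
(~(p2 -> ~p1) /\ ~p2) = min(1, 0) = 0
((~(p2 -> ~p1) /\ ~p2) -> p3): 0 ≤ 0.74, so result = 1
~((~(p2 -> ~p1) /\ ~p2) -> p3): Gödel ¬ of 1 = 0 (operand ≠ 0)
~~((~(p2 -> ~p1) /\ ~p2) -> p3): Gödel ¬ of 0 = 1 (operand is 0)
(p1 \/ p2) = max(0.23, 0.03) = 0.23
~p2: Gödel ¬ of 0.03 = 0 (operand ≠ 0)
~~p2: Gödel ¬ of 0 = 1 (operand is 0)
~~~p2: Gödel ¬ of 1 = 0 (operand ≠ 0)
~~~~p2: Gödel ¬ of 0 = 1 (operand is 0)
((p1 \/ p2) \/ ~~~~p2) = max(0.23, 1) = 1
(~~((~(p2 -> ~p1) /\ ~p2) -> p3) \/ ((p1 \/ p2) \/ ~~~~p2)) = max(1, 1) = 1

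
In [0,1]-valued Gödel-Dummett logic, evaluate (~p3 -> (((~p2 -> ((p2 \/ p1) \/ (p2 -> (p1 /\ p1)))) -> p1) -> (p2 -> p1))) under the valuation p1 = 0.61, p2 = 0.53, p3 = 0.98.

~p3: Gödel ¬ of 0.98 = 0 (operand ≠ 0)
~p2: Gödel ¬ of 0.53 = 0 (operand ≠ 0)
(p2 \/ p1) = max(0.53, 0.61) = 0.61
(p1 /\ p1) = min(0.61, 0.61) = 0.61
(p2 -> (p1 /\ p1)): 0.53 ≤ 0.61, so result = 1
((p2 \/ p1) \/ (p2 -> (p1 /\ p1))) = max(0.61, 1) = 1
(~p2 -> ((p2 \/ p1) \/ (p2 -> (p1 /\ p1)))): 0 ≤ 1, so result = 1
((~p2 -> ((p2 \/ p1) \/ (p2 -> (p1 /\ p1)))) -> p1): 1 > 0.61, so result = 0.61
(p2 -> p1): 0.53 ≤ 0.61, so result = 1
(((~p2 -> ((p2 \/ p1) \/ (p2 -> (p1 /\ p1)))) -> p1) -> (p2 -> p1)): 0.61 ≤ 1, so result = 1
(~p3 -> (((~p2 -> ((p2 \/ p1) \/ (p2 -> (p1 /\ p1)))) -> p1) -> (p2 -> p1))): 0 ≤ 1, so result = 1

1.00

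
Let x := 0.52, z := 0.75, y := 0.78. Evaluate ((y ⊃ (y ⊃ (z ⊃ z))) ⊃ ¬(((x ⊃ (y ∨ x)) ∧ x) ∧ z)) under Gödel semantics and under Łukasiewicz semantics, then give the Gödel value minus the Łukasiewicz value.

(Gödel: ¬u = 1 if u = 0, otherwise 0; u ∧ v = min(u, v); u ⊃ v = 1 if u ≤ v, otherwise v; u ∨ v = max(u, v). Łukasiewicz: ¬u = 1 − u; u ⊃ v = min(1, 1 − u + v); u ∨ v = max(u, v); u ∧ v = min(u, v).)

Gödel evaluation:
  (z ⊃ z): 0.75 ≤ 0.75, so result = 1
  (y ⊃ (z ⊃ z)): 0.78 ≤ 1, so result = 1
  (y ⊃ (y ⊃ (z ⊃ z))): 0.78 ≤ 1, so result = 1
  (y ∨ x) = max(0.78, 0.52) = 0.78
  (x ⊃ (y ∨ x)): 0.52 ≤ 0.78, so result = 1
  ((x ⊃ (y ∨ x)) ∧ x) = min(1, 0.52) = 0.52
  (((x ⊃ (y ∨ x)) ∧ x) ∧ z) = min(0.52, 0.75) = 0.52
  ¬(((x ⊃ (y ∨ x)) ∧ x) ∧ z): Gödel ¬ of 0.52 = 0 (operand ≠ 0)
  ((y ⊃ (y ⊃ (z ⊃ z))) ⊃ ¬(((x ⊃ (y ∨ x)) ∧ x) ∧ z)): 1 > 0, so result = 0
  Gödel value = 0
Łukasiewicz evaluation:
  (z ⊃ z): min(1, 1 − 0.75 + 0.75) = 1
  (y ⊃ (z ⊃ z)): min(1, 1 − 0.78 + 1) = 1
  (y ⊃ (y ⊃ (z ⊃ z))): min(1, 1 − 0.78 + 1) = 1
  (y ∨ x) = max(0.78, 0.52) = 0.78
  (x ⊃ (y ∨ x)): min(1, 1 − 0.52 + 0.78) = 1
  ((x ⊃ (y ∨ x)) ∧ x) = min(1, 0.52) = 0.52
  (((x ⊃ (y ∨ x)) ∧ x) ∧ z) = min(0.52, 0.75) = 0.52
  ¬(((x ⊃ (y ∨ x)) ∧ x) ∧ z): Łukasiewicz ¬ gives 1 − 0.52 = 0.48
  ((y ⊃ (y ⊃ (z ⊃ z))) ⊃ ¬(((x ⊃ (y ∨ x)) ∧ x) ∧ z)): min(1, 1 − 1 + 0.48) = 0.48
  Łukasiewicz value = 0.48
Difference: 0 − 0.48 = -0.48

-0.48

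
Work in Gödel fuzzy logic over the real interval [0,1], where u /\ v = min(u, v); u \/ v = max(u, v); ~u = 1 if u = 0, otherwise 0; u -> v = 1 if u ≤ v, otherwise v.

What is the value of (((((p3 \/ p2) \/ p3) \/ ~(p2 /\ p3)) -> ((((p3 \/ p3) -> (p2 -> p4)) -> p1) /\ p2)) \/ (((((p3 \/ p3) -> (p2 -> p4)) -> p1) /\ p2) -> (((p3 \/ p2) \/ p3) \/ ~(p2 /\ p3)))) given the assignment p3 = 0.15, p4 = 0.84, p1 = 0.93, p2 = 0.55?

1.00

(p3 \/ p2) = max(0.15, 0.55) = 0.55
((p3 \/ p2) \/ p3) = max(0.55, 0.15) = 0.55
(p2 /\ p3) = min(0.55, 0.15) = 0.15
~(p2 /\ p3): Gödel ¬ of 0.15 = 0 (operand ≠ 0)
(((p3 \/ p2) \/ p3) \/ ~(p2 /\ p3)) = max(0.55, 0) = 0.55
(p3 \/ p3) = max(0.15, 0.15) = 0.15
(p2 -> p4): 0.55 ≤ 0.84, so result = 1
((p3 \/ p3) -> (p2 -> p4)): 0.15 ≤ 1, so result = 1
(((p3 \/ p3) -> (p2 -> p4)) -> p1): 1 > 0.93, so result = 0.93
((((p3 \/ p3) -> (p2 -> p4)) -> p1) /\ p2) = min(0.93, 0.55) = 0.55
((((p3 \/ p2) \/ p3) \/ ~(p2 /\ p3)) -> ((((p3 \/ p3) -> (p2 -> p4)) -> p1) /\ p2)): 0.55 ≤ 0.55, so result = 1
(p3 \/ p3) = max(0.15, 0.15) = 0.15
(p2 -> p4): 0.55 ≤ 0.84, so result = 1
((p3 \/ p3) -> (p2 -> p4)): 0.15 ≤ 1, so result = 1
(((p3 \/ p3) -> (p2 -> p4)) -> p1): 1 > 0.93, so result = 0.93
((((p3 \/ p3) -> (p2 -> p4)) -> p1) /\ p2) = min(0.93, 0.55) = 0.55
(p3 \/ p2) = max(0.15, 0.55) = 0.55
((p3 \/ p2) \/ p3) = max(0.55, 0.15) = 0.55
(p2 /\ p3) = min(0.55, 0.15) = 0.15
~(p2 /\ p3): Gödel ¬ of 0.15 = 0 (operand ≠ 0)
(((p3 \/ p2) \/ p3) \/ ~(p2 /\ p3)) = max(0.55, 0) = 0.55
(((((p3 \/ p3) -> (p2 -> p4)) -> p1) /\ p2) -> (((p3 \/ p2) \/ p3) \/ ~(p2 /\ p3))): 0.55 ≤ 0.55, so result = 1
(((((p3 \/ p2) \/ p3) \/ ~(p2 /\ p3)) -> ((((p3 \/ p3) -> (p2 -> p4)) -> p1) /\ p2)) \/ (((((p3 \/ p3) -> (p2 -> p4)) -> p1) /\ p2) -> (((p3 \/ p2) \/ p3) \/ ~(p2 /\ p3)))) = max(1, 1) = 1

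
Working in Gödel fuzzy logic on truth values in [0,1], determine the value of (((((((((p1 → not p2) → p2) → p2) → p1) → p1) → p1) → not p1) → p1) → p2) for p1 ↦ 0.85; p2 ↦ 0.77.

not p2: Gödel ¬ of 0.77 = 0 (operand ≠ 0)
(p1 → not p2): 0.85 > 0, so result = 0
((p1 → not p2) → p2): 0 ≤ 0.77, so result = 1
(((p1 → not p2) → p2) → p2): 1 > 0.77, so result = 0.77
((((p1 → not p2) → p2) → p2) → p1): 0.77 ≤ 0.85, so result = 1
(((((p1 → not p2) → p2) → p2) → p1) → p1): 1 > 0.85, so result = 0.85
((((((p1 → not p2) → p2) → p2) → p1) → p1) → p1): 0.85 ≤ 0.85, so result = 1
not p1: Gödel ¬ of 0.85 = 0 (operand ≠ 0)
(((((((p1 → not p2) → p2) → p2) → p1) → p1) → p1) → not p1): 1 > 0, so result = 0
((((((((p1 → not p2) → p2) → p2) → p1) → p1) → p1) → not p1) → p1): 0 ≤ 0.85, so result = 1
(((((((((p1 → not p2) → p2) → p2) → p1) → p1) → p1) → not p1) → p1) → p2): 1 > 0.77, so result = 0.77

0.77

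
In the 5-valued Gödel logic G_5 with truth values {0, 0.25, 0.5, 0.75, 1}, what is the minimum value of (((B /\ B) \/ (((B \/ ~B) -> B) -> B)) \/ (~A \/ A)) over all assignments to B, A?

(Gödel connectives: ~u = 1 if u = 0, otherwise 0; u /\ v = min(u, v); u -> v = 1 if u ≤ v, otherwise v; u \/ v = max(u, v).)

0.25

The minimum is attained at B = 0.25, A = 0.25:
  (B /\ B) = min(0.25, 0.25) = 0.25
  ~B: Gödel ¬ of 0.25 = 0 (operand ≠ 0)
  (B \/ ~B) = max(0.25, 0) = 0.25
  ((B \/ ~B) -> B): 0.25 ≤ 0.25, so result = 1
  (((B \/ ~B) -> B) -> B): 1 > 0.25, so result = 0.25
  ((B /\ B) \/ (((B \/ ~B) -> B) -> B)) = max(0.25, 0.25) = 0.25
  ~A: Gödel ¬ of 0.25 = 0 (operand ≠ 0)
  (~A \/ A) = max(0, 0.25) = 0.25
  (((B /\ B) \/ (((B \/ ~B) -> B) -> B)) \/ (~A \/ A)) = max(0.25, 0.25) = 0.25
Checking all 25 assignments confirms none give a value below 0.25.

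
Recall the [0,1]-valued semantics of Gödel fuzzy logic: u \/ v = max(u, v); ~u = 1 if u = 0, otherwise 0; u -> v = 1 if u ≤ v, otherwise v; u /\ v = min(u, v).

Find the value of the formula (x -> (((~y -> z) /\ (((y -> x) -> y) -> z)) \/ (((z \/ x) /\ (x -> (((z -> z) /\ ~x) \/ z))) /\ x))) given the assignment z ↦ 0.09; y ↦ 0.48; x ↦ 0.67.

0.09

~y: Gödel ¬ of 0.48 = 0 (operand ≠ 0)
(~y -> z): 0 ≤ 0.09, so result = 1
(y -> x): 0.48 ≤ 0.67, so result = 1
((y -> x) -> y): 1 > 0.48, so result = 0.48
(((y -> x) -> y) -> z): 0.48 > 0.09, so result = 0.09
((~y -> z) /\ (((y -> x) -> y) -> z)) = min(1, 0.09) = 0.09
(z \/ x) = max(0.09, 0.67) = 0.67
(z -> z): 0.09 ≤ 0.09, so result = 1
~x: Gödel ¬ of 0.67 = 0 (operand ≠ 0)
((z -> z) /\ ~x) = min(1, 0) = 0
(((z -> z) /\ ~x) \/ z) = max(0, 0.09) = 0.09
(x -> (((z -> z) /\ ~x) \/ z)): 0.67 > 0.09, so result = 0.09
((z \/ x) /\ (x -> (((z -> z) /\ ~x) \/ z))) = min(0.67, 0.09) = 0.09
(((z \/ x) /\ (x -> (((z -> z) /\ ~x) \/ z))) /\ x) = min(0.09, 0.67) = 0.09
(((~y -> z) /\ (((y -> x) -> y) -> z)) \/ (((z \/ x) /\ (x -> (((z -> z) /\ ~x) \/ z))) /\ x)) = max(0.09, 0.09) = 0.09
(x -> (((~y -> z) /\ (((y -> x) -> y) -> z)) \/ (((z \/ x) /\ (x -> (((z -> z) /\ ~x) \/ z))) /\ x))): 0.67 > 0.09, so result = 0.09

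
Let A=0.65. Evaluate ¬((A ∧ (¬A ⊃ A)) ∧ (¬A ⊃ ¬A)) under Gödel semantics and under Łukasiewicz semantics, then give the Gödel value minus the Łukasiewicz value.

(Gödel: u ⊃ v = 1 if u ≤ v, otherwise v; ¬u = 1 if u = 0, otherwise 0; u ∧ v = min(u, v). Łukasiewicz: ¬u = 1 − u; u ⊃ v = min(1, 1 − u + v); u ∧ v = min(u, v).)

-0.35

Gödel evaluation:
  ¬A: Gödel ¬ of 0.65 = 0 (operand ≠ 0)
  (¬A ⊃ A): 0 ≤ 0.65, so result = 1
  (A ∧ (¬A ⊃ A)) = min(0.65, 1) = 0.65
  ¬A: Gödel ¬ of 0.65 = 0 (operand ≠ 0)
  ¬A: Gödel ¬ of 0.65 = 0 (operand ≠ 0)
  (¬A ⊃ ¬A): 0 ≤ 0, so result = 1
  ((A ∧ (¬A ⊃ A)) ∧ (¬A ⊃ ¬A)) = min(0.65, 1) = 0.65
  ¬((A ∧ (¬A ⊃ A)) ∧ (¬A ⊃ ¬A)): Gödel ¬ of 0.65 = 0 (operand ≠ 0)
  Gödel value = 0
Łukasiewicz evaluation:
  ¬A: Łukasiewicz ¬ gives 1 − 0.65 = 0.35
  (¬A ⊃ A): min(1, 1 − 0.35 + 0.65) = 1
  (A ∧ (¬A ⊃ A)) = min(0.65, 1) = 0.65
  ¬A: Łukasiewicz ¬ gives 1 − 0.65 = 0.35
  ¬A: Łukasiewicz ¬ gives 1 − 0.65 = 0.35
  (¬A ⊃ ¬A): min(1, 1 − 0.35 + 0.35) = 1
  ((A ∧ (¬A ⊃ A)) ∧ (¬A ⊃ ¬A)) = min(0.65, 1) = 0.65
  ¬((A ∧ (¬A ⊃ A)) ∧ (¬A ⊃ ¬A)): Łukasiewicz ¬ gives 1 − 0.65 = 0.35
  Łukasiewicz value = 0.35
Difference: 0 − 0.35 = -0.35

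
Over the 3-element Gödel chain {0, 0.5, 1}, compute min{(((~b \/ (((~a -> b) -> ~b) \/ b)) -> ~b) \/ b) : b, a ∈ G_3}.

The minimum is attained at b = 0.5, a = 0:
  ~b: Gödel ¬ of 0.5 = 0 (operand ≠ 0)
  ~a: Gödel ¬ of 0 = 1 (operand is 0)
  (~a -> b): 1 > 0.5, so result = 0.5
  ~b: Gödel ¬ of 0.5 = 0 (operand ≠ 0)
  ((~a -> b) -> ~b): 0.5 > 0, so result = 0
  (((~a -> b) -> ~b) \/ b) = max(0, 0.5) = 0.5
  (~b \/ (((~a -> b) -> ~b) \/ b)) = max(0, 0.5) = 0.5
  ~b: Gödel ¬ of 0.5 = 0 (operand ≠ 0)
  ((~b \/ (((~a -> b) -> ~b) \/ b)) -> ~b): 0.5 > 0, so result = 0
  (((~b \/ (((~a -> b) -> ~b) \/ b)) -> ~b) \/ b) = max(0, 0.5) = 0.5
Checking all 9 assignments confirms none give a value below 0.50.

0.50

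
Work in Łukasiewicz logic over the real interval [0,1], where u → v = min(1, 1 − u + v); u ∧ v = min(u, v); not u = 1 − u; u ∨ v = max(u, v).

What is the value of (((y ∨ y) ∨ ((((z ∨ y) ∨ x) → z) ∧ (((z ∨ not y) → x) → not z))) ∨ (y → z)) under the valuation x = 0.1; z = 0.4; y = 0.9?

0.90

(y ∨ y) = max(0.9, 0.9) = 0.9
(z ∨ y) = max(0.4, 0.9) = 0.9
((z ∨ y) ∨ x) = max(0.9, 0.1) = 0.9
(((z ∨ y) ∨ x) → z): min(1, 1 − 0.9 + 0.4) = 0.5
not y: Łukasiewicz ¬ gives 1 − 0.9 = 0.1
(z ∨ not y) = max(0.4, 0.1) = 0.4
((z ∨ not y) → x): min(1, 1 − 0.4 + 0.1) = 0.7
not z: Łukasiewicz ¬ gives 1 − 0.4 = 0.6
(((z ∨ not y) → x) → not z): min(1, 1 − 0.7 + 0.6) = 0.9
((((z ∨ y) ∨ x) → z) ∧ (((z ∨ not y) → x) → not z)) = min(0.5, 0.9) = 0.5
((y ∨ y) ∨ ((((z ∨ y) ∨ x) → z) ∧ (((z ∨ not y) → x) → not z))) = max(0.9, 0.5) = 0.9
(y → z): min(1, 1 − 0.9 + 0.4) = 0.5
(((y ∨ y) ∨ ((((z ∨ y) ∨ x) → z) ∧ (((z ∨ not y) → x) → not z))) ∨ (y → z)) = max(0.9, 0.5) = 0.9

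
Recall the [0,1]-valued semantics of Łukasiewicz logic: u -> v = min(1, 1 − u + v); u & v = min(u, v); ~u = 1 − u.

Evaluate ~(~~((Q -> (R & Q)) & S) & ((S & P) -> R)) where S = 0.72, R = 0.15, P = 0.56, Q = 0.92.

(R & Q) = min(0.15, 0.92) = 0.15
(Q -> (R & Q)): min(1, 1 − 0.92 + 0.15) = 0.23
((Q -> (R & Q)) & S) = min(0.23, 0.72) = 0.23
~((Q -> (R & Q)) & S): Łukasiewicz ¬ gives 1 − 0.23 = 0.77
~~((Q -> (R & Q)) & S): Łukasiewicz ¬ gives 1 − 0.77 = 0.23
(S & P) = min(0.72, 0.56) = 0.56
((S & P) -> R): min(1, 1 − 0.56 + 0.15) = 0.59
(~~((Q -> (R & Q)) & S) & ((S & P) -> R)) = min(0.23, 0.59) = 0.23
~(~~((Q -> (R & Q)) & S) & ((S & P) -> R)): Łukasiewicz ¬ gives 1 − 0.23 = 0.77

0.77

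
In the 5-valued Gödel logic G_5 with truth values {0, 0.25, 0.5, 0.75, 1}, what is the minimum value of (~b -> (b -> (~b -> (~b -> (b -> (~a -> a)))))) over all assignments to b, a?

Every assignment gives 1. For instance at b = 0, a = 0:
  ~b: Gödel ¬ of 0 = 1 (operand is 0)
  ~b: Gödel ¬ of 0 = 1 (operand is 0)
  ~b: Gödel ¬ of 0 = 1 (operand is 0)
  ~a: Gödel ¬ of 0 = 1 (operand is 0)
  (~a -> a): 1 > 0, so result = 0
  (b -> (~a -> a)): 0 ≤ 0, so result = 1
  (~b -> (b -> (~a -> a))): 1 ≤ 1, so result = 1
  (~b -> (~b -> (b -> (~a -> a)))): 1 ≤ 1, so result = 1
  (b -> (~b -> (~b -> (b -> (~a -> a))))): 0 ≤ 1, so result = 1
  (~b -> (b -> (~b -> (~b -> (b -> (~a -> a)))))): 1 ≤ 1, so result = 1
All 25 assignments give value 1 — the formula is a G_5-tautology.

1.00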